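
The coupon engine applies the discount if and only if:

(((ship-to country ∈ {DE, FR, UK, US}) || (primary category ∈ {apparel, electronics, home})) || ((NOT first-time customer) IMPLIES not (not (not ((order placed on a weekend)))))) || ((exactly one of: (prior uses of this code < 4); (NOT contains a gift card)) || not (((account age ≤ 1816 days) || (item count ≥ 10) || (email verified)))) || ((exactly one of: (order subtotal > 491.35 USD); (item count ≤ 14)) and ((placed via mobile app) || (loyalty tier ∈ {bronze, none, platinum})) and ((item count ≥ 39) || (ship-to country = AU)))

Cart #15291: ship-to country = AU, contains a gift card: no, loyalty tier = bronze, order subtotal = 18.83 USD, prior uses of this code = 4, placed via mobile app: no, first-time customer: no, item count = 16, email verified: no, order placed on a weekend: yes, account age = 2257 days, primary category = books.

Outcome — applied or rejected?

Applied

Atomic conditions:
  ship-to country ∈ {DE, FR, UK, US}: AU is not in the set → false
  primary category ∈ {apparel, electronics, home}: books is not in the set → false
  NOT first-time customer: no → true
  order placed on a weekend: yes → true
  prior uses of this code < 4: 4 < 4 is false
  NOT contains a gift card: no → true
  account age ≤ 1816 days: 2257 ≤ 1816 is false
  item count ≥ 10: 16 ≥ 10 is true
  email verified: no → false
  order subtotal > 491.35 USD: 18.83 > 491.35 is false
  item count ≤ 14: 16 ≤ 14 is false
  placed via mobile app: no → false
  loyalty tier ∈ {bronze, none, platinum}: bronze is in the set → true
  item count ≥ 39: 16 ≥ 39 is false
  ship-to country = AU: AU == AU is true
Combine:
[1.1] false OR false = false
[1.2.2.1.1] NOT true = false
[1.2.2.1] NOT false = true
[1.2.2] NOT true = false
[1.2] true → false = false
[1] false OR false = false
[2.1] exactly-one(false, true) = true
[2.2.1] false OR true OR false = true
[2.2] NOT true = false
[2] true OR false = true
[3.1] exactly-one(false, false) = false
[3.2] false OR true = true
[3.3] false OR true = true
[3] false AND true AND true = false
[root] false OR true OR false = true
Overall: true → applied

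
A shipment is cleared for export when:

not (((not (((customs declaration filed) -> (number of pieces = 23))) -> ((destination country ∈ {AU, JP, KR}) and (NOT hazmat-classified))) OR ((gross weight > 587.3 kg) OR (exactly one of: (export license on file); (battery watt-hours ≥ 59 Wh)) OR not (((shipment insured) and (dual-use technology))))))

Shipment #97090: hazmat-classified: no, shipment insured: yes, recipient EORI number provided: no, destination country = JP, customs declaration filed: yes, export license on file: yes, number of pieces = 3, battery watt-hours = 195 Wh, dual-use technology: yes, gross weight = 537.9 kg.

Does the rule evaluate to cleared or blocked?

Atomic conditions:
  customs declaration filed: yes → true
  number of pieces = 23: 3 == 23 is false
  destination country ∈ {AU, JP, KR}: JP is in the set → true
  NOT hazmat-classified: no → true
  gross weight > 587.3 kg: 537.9 > 587.3 is false
  export license on file: yes → true
  battery watt-hours ≥ 59 Wh: 195 ≥ 59 is true
  shipment insured: yes → true
  dual-use technology: yes → true
Combine:
[1.1.1.1] true → false = false
[1.1.1] NOT false = true
[1.1.2] true AND true = true
[1.1] true → true = true
[1.2.2] exactly-one(true, true) = false
[1.2.3.1] true AND true = true
[1.2.3] NOT true = false
[1.2] false OR false OR false = false
[1] true OR false = true
[root] NOT true = false
Overall: false → blocked

Blocked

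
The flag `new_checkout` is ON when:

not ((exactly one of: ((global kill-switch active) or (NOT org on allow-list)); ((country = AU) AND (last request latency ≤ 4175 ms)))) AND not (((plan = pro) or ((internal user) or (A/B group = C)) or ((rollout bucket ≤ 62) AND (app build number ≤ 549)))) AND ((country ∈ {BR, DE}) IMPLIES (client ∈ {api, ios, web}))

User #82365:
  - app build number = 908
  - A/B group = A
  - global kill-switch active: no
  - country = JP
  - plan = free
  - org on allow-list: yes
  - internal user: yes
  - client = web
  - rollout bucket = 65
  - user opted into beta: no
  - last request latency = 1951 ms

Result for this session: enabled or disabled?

Disabled

Atomic conditions:
  global kill-switch active: no → false
  NOT org on allow-list: yes → false
  country = AU: JP == AU is false
  last request latency ≤ 4175 ms: 1951 ≤ 4175 is true
  plan = pro: free == pro is false
  internal user: yes → true
  A/B group = C: A == C is false
  rollout bucket ≤ 62: 65 ≤ 62 is false
  app build number ≤ 549: 908 ≤ 549 is false
  country ∈ {BR, DE}: JP is not in the set → false
  client ∈ {api, ios, web}: web is in the set → true
Combine:
[1.1.1] false OR false = false
[1.1.2] false AND true = false
[1.1] exactly-one(false, false) = false
[1] NOT false = true
[2.1.2] true OR false = true
[2.1.3] false AND false = false
[2.1] false OR true OR false = true
[2] NOT true = false
[3] false → true (antecedent false ⇒ implication holds) = true
[root] true AND false AND true = false
Overall: false → disabled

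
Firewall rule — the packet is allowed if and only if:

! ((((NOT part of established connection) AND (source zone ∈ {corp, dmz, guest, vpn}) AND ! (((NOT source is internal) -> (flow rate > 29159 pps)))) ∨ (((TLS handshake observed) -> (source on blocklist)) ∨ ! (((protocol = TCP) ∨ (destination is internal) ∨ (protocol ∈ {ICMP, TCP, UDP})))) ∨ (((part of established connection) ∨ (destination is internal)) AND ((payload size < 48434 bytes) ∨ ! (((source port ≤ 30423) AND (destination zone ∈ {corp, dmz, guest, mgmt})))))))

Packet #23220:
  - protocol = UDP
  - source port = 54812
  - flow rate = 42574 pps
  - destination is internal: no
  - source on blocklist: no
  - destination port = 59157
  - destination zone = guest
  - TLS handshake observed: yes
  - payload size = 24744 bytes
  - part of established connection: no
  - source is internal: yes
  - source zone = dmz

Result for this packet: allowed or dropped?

Atomic conditions:
  NOT part of established connection: no → true
  source zone ∈ {corp, dmz, guest, vpn}: dmz is in the set → true
  NOT source is internal: yes → false
  flow rate > 29159 pps: 42574 > 29159 is true
  TLS handshake observed: yes → true
  source on blocklist: no → false
  protocol = TCP: UDP == TCP is false
  destination is internal: no → false
  protocol ∈ {ICMP, TCP, UDP}: UDP is in the set → true
  part of established connection: no → false
  payload size < 48434 bytes: 24744 < 48434 is true
  source port ≤ 30423: 54812 ≤ 30423 is false
  destination zone ∈ {corp, dmz, guest, mgmt}: guest is in the set → true
Combine:
[1.1.3.1] false → true (antecedent false ⇒ implication holds) = true
[1.1.3] NOT true = false
[1.1] true AND true AND false = false
[1.2.1] true → false = false
[1.2.2.1] false OR false OR true = true
[1.2.2] NOT true = false
[1.2] false OR false = false
[1.3.1] false OR false = false
[1.3.2.2.1] false AND true = false
[1.3.2.2] NOT false = true
[1.3.2] true OR true = true
[1.3] false AND true = false
[1] false OR false OR false = false
[root] NOT false = true
Overall: true → allowed

Allowed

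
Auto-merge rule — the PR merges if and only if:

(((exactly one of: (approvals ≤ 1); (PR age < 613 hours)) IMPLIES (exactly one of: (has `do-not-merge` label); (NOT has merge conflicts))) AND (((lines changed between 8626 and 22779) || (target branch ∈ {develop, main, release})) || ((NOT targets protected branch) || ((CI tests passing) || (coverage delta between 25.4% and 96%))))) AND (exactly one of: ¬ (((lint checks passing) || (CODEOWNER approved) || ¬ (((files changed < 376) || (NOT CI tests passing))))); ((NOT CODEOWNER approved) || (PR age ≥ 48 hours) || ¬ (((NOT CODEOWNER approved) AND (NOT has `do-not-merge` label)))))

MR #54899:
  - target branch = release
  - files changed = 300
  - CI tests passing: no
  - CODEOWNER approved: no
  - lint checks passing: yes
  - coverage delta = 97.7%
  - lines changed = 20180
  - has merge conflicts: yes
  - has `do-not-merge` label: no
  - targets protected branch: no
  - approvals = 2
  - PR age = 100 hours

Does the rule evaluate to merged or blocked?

Atomic conditions:
  approvals ≤ 1: 2 ≤ 1 is false
  PR age < 613 hours: 100 < 613 is true
  has `do-not-merge` label: no → false
  NOT has merge conflicts: yes → false
  lines changed between 8626 and 22779: 20180 in [8626, 22779] is true
  target branch ∈ {develop, main, release}: release is in the set → true
  NOT targets protected branch: no → true
  CI tests passing: no → false
  coverage delta between 25.4% and 96%: 97.7 in [25.4, 96] is false
  lint checks passing: yes → true
  CODEOWNER approved: no → false
  files changed < 376: 300 < 376 is true
  NOT CI tests passing: no → true
  NOT CODEOWNER approved: no → true
  PR age ≥ 48 hours: 100 ≥ 48 is true
  NOT has `do-not-merge` label: no → true
Combine:
[1.1.1] exactly-one(false, true) = true
[1.1.2] exactly-one(false, false) = false
[1.1] true → false = false
[1.2.1] true OR true = true
[1.2.2.2] false OR false = false
[1.2.2] true OR false = true
[1.2] true OR true = true
[1] false AND true = false
[2.1.1.3.1] true OR true = true
[2.1.1.3] NOT true = false
[2.1.1] true OR false OR false = true
[2.1] NOT true = false
[2.2.3.1] true AND true = true
[2.2.3] NOT true = false
[2.2] true OR true OR false = true
[2] exactly-one(false, true) = true
[root] false AND true = false
Overall: false → blocked

Blocked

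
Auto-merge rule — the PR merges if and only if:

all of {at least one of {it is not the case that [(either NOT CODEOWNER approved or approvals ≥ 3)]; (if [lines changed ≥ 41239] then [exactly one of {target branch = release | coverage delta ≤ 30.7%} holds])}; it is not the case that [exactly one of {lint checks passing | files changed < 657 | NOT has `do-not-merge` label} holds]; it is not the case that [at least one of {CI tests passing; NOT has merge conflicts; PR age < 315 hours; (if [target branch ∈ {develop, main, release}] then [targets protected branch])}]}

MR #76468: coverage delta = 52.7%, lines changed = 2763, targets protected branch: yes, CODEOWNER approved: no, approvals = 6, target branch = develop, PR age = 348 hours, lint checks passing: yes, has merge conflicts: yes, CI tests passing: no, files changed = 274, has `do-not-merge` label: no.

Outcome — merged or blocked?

Blocked

Atomic conditions:
  NOT CODEOWNER approved: no → true
  approvals ≥ 3: 6 ≥ 3 is true
  lines changed ≥ 41239: 2763 ≥ 41239 is false
  target branch = release: develop == release is false
  coverage delta ≤ 30.7%: 52.7 ≤ 30.7 is false
  lint checks passing: yes → true
  files changed < 657: 274 < 657 is true
  NOT has `do-not-merge` label: no → true
  CI tests passing: no → false
  NOT has merge conflicts: yes → false
  PR age < 315 hours: 348 < 315 is false
  target branch ∈ {develop, main, release}: develop is in the set → true
  targets protected branch: yes → true
Combine:
[1.1.1] true OR true = true
[1.1] NOT true = false
[1.2.2] exactly-one(false, false) = false
[1.2] false → false (antecedent false ⇒ implication holds) = true
[1] false OR true = true
[2.1] exactly-one(true, true, true) = false
[2] NOT false = true
[3.1.4] true → true = true
[3.1] false OR false OR false OR true = true
[3] NOT true = false
[root] true AND true AND false = false
Overall: false → blocked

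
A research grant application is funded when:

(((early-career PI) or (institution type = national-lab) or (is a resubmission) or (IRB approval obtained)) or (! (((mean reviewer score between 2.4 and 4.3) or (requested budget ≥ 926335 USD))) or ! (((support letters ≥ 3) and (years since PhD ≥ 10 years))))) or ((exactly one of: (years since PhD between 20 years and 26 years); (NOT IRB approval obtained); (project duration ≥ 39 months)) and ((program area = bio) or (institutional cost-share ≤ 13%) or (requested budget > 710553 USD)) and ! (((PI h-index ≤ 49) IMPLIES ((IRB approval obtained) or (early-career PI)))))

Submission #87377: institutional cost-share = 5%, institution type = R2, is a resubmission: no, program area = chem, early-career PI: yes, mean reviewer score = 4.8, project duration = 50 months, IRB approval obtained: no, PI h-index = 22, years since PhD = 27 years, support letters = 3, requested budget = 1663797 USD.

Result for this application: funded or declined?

Funded

Atomic conditions:
  early-career PI: yes → true
  institution type = national-lab: R2 == national-lab is false
  is a resubmission: no → false
  IRB approval obtained: no → false
  mean reviewer score between 2.4 and 4.3: 4.8 in [2.4, 4.3] is false
  requested budget ≥ 926335 USD: 1663797 ≥ 926335 is true
  support letters ≥ 3: 3 ≥ 3 is true
  years since PhD ≥ 10 years: 27 ≥ 10 is true
  years since PhD between 20 years and 26 years: 27 in [20, 26] is false
  NOT IRB approval obtained: no → true
  project duration ≥ 39 months: 50 ≥ 39 is true
  program area = bio: chem == bio is false
  institutional cost-share ≤ 13%: 5 ≤ 13 is true
  requested budget > 710553 USD: 1663797 > 710553 is true
  PI h-index ≤ 49: 22 ≤ 49 is true
Combine:
[1.1] true OR false OR false OR false = true
[1.2.1.1] false OR true = true
[1.2.1] NOT true = false
[1.2.2.1] true AND true = true
[1.2.2] NOT true = false
[1.2] false OR false = false
[1] true OR false = true
[2.1] exactly-one(false, true, true) = false
[2.2] false OR true OR true = true
[2.3.1.2] false OR true = true
[2.3.1] true → true = true
[2.3] NOT true = false
[2] false AND true AND false = false
[root] true OR false = true
Overall: true → funded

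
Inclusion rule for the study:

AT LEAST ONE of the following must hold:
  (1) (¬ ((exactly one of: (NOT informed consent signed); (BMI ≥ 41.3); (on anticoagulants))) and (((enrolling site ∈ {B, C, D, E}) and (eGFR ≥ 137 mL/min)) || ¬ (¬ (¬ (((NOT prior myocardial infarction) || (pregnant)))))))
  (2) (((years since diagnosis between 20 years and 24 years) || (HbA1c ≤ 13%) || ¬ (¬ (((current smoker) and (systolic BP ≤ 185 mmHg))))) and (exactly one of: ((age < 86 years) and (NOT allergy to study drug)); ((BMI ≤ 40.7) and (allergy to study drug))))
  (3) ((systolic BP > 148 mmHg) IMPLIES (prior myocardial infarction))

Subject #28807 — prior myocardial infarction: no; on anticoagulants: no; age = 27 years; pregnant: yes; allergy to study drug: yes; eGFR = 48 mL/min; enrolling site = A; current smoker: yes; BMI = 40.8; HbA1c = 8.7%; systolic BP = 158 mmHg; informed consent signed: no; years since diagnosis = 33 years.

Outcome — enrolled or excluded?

Excluded

Atomic conditions:
  NOT informed consent signed: no → true
  BMI ≥ 41.3: 40.8 ≥ 41.3 is false
  on anticoagulants: no → false
  enrolling site ∈ {B, C, D, E}: A is not in the set → false
  eGFR ≥ 137 mL/min: 48 ≥ 137 is false
  NOT prior myocardial infarction: no → true
  pregnant: yes → true
  years since diagnosis between 20 years and 24 years: 33 in [20, 24] is false
  HbA1c ≤ 13%: 8.7 ≤ 13 is true
  current smoker: yes → true
  systolic BP ≤ 185 mmHg: 158 ≤ 185 is true
  age < 86 years: 27 < 86 is true
  NOT allergy to study drug: yes → false
  BMI ≤ 40.7: 40.8 ≤ 40.7 is false
  allergy to study drug: yes → true
  systolic BP > 148 mmHg: 158 > 148 is true
  prior myocardial infarction: no → false
Combine:
[1.1.1] exactly-one(true, false, false) = true
[1.1] NOT true = false
[1.2.1] false AND false = false
[1.2.2.1.1.1] true OR true = true
[1.2.2.1.1] NOT true = false
[1.2.2.1] NOT false = true
[1.2.2] NOT true = false
[1.2] false OR false = false
[1] false AND false = false
[2.1.3.1.1] true AND true = true
[2.1.3.1] NOT true = false
[2.1.3] NOT false = true
[2.1] false OR true OR true = true
[2.2.1] true AND false = false
[2.2.2] false AND true = false
[2.2] exactly-one(false, false) = false
[2] true AND false = false
[3] true → false = false
[root] false OR false OR false = false
Overall: false → excluded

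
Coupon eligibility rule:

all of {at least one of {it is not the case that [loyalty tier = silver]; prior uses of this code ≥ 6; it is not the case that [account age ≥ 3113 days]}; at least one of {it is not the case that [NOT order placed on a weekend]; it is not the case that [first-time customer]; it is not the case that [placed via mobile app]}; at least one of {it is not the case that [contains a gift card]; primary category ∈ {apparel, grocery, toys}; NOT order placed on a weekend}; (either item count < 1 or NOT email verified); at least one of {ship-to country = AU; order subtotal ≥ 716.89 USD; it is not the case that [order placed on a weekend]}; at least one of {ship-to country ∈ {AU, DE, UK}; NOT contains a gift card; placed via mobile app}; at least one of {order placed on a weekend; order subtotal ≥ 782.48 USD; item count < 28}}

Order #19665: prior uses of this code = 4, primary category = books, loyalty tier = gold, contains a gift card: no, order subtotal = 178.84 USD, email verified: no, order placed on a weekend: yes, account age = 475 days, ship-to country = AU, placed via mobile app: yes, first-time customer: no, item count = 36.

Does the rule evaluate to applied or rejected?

Atomic conditions:
  loyalty tier = silver: gold == silver is false
  prior uses of this code ≥ 6: 4 ≥ 6 is false
  account age ≥ 3113 days: 475 ≥ 3113 is false
  NOT order placed on a weekend: yes → false
  first-time customer: no → false
  placed via mobile app: yes → true
  contains a gift card: no → false
  primary category ∈ {apparel, grocery, toys}: books is not in the set → false
  item count < 1: 36 < 1 is false
  NOT email verified: no → true
  ship-to country = AU: AU == AU is true
  order subtotal ≥ 716.89 USD: 178.84 ≥ 716.89 is false
  order placed on a weekend: yes → true
  ship-to country ∈ {AU, DE, UK}: AU is in the set → true
  NOT contains a gift card: no → true
  order subtotal ≥ 782.48 USD: 178.84 ≥ 782.48 is false
  item count < 28: 36 < 28 is false
Combine:
[1.1] NOT false = true
[1.3] NOT false = true
[1] true OR false OR true = true
[2.1] NOT false = true
[2.2] NOT false = true
[2.3] NOT true = false
[2] true OR true OR false = true
[3.1] NOT false = true
[3] true OR false OR false = true
[4] false OR true = true
[5.3] NOT true = false
[5] true OR false OR false = true
[6] true OR true OR true = true
[7] true OR false OR false = true
[root] true AND true AND true AND true AND true AND true AND true = true
Overall: true → applied

Applied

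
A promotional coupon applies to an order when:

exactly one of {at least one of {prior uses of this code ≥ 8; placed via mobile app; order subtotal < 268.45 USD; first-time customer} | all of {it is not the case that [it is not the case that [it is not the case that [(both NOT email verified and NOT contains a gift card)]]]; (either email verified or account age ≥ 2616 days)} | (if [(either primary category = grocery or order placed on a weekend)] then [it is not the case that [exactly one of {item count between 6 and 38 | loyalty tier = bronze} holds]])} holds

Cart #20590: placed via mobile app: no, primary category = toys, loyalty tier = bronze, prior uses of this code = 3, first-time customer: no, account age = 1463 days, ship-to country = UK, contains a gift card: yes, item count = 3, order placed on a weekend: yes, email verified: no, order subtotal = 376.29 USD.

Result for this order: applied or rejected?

Rejected

Atomic conditions:
  prior uses of this code ≥ 8: 3 ≥ 8 is false
  placed via mobile app: no → false
  order subtotal < 268.45 USD: 376.29 < 268.45 is false
  first-time customer: no → false
  NOT email verified: no → true
  NOT contains a gift card: yes → false
  email verified: no → false
  account age ≥ 2616 days: 1463 ≥ 2616 is false
  primary category = grocery: toys == grocery is false
  order placed on a weekend: yes → true
  item count between 6 and 38: 3 in [6, 38] is false
  loyalty tier = bronze: bronze == bronze is true
Combine:
[1] false OR false OR false OR false = false
[2.1.1.1.1] true AND false = false
[2.1.1.1] NOT false = true
[2.1.1] NOT true = false
[2.1] NOT false = true
[2.2] false OR false = false
[2] true AND false = false
[3.1] false OR true = true
[3.2.1] exactly-one(false, true) = true
[3.2] NOT true = false
[3] true → false = false
[root] exactly-one(false, false, false) = false
Overall: false → rejected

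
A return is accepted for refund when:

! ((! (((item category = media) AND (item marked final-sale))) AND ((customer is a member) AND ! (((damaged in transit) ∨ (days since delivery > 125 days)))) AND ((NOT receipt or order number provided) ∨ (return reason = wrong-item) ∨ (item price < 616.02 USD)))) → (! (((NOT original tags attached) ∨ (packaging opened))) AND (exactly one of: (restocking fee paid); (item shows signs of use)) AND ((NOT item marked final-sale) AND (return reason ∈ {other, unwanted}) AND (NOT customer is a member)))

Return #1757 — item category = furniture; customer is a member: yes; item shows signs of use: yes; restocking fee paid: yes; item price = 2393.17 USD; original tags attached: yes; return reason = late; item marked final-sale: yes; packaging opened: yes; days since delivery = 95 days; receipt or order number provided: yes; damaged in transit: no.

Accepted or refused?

Atomic conditions:
  item category = media: furniture == media is false
  item marked final-sale: yes → true
  customer is a member: yes → true
  damaged in transit: no → false
  days since delivery > 125 days: 95 > 125 is false
  NOT receipt or order number provided: yes → false
  return reason = wrong-item: late == wrong-item is false
  item price < 616.02 USD: 2393.17 < 616.02 is false
  NOT original tags attached: yes → false
  packaging opened: yes → true
  restocking fee paid: yes → true
  item shows signs of use: yes → true
  NOT item marked final-sale: yes → false
  return reason ∈ {other, unwanted}: late is not in the set → false
  NOT customer is a member: yes → false
Combine:
[1.1.1.1] false AND true = false
[1.1.1] NOT false = true
[1.1.2.2.1] false OR false = false
[1.1.2.2] NOT false = true
[1.1.2] true AND true = true
[1.1.3] false OR false OR false = false
[1.1] true AND true AND false = false
[1] NOT false = true
[2.1.1] false OR true = true
[2.1] NOT true = false
[2.2] exactly-one(true, true) = false
[2.3] false AND false AND false = false
[2] false AND false AND false = false
[root] true → false = false
Overall: false → refused

Refused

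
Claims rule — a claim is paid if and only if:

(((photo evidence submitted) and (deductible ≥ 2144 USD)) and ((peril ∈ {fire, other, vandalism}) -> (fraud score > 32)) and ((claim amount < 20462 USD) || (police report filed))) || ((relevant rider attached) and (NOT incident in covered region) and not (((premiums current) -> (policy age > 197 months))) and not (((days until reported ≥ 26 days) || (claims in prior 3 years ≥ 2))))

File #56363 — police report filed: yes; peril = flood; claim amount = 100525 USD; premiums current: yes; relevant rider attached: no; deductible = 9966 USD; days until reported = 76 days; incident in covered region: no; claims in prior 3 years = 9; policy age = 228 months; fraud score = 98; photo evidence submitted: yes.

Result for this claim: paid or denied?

Atomic conditions:
  photo evidence submitted: yes → true
  deductible ≥ 2144 USD: 9966 ≥ 2144 is true
  peril ∈ {fire, other, vandalism}: flood is not in the set → false
  fraud score > 32: 98 > 32 is true
  claim amount < 20462 USD: 100525 < 20462 is false
  police report filed: yes → true
  relevant rider attached: no → false
  NOT incident in covered region: no → true
  premiums current: yes → true
  policy age > 197 months: 228 > 197 is true
  days until reported ≥ 26 days: 76 ≥ 26 is true
  claims in prior 3 years ≥ 2: 9 ≥ 2 is true
Combine:
[1.1] true AND true = true
[1.2] false → true (antecedent false ⇒ implication holds) = true
[1.3] false OR true = true
[1] true AND true AND true = true
[2.3.1] true → true = true
[2.3] NOT true = false
[2.4.1] true OR true = true
[2.4] NOT true = false
[2] false AND true AND false AND false = false
[root] true OR false = true
Overall: true → paid

Paid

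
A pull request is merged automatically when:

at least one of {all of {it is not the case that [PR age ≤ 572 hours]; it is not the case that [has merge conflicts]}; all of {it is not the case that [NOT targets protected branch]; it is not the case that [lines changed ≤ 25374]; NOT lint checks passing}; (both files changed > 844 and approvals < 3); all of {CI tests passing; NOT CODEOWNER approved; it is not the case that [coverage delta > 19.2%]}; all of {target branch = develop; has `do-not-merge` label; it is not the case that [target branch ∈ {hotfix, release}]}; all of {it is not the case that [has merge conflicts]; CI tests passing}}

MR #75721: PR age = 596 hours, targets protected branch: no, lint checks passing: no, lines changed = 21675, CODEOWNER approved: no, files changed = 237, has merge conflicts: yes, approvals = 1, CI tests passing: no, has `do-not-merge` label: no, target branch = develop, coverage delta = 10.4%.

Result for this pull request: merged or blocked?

Blocked

Atomic conditions:
  PR age ≤ 572 hours: 596 ≤ 572 is false
  has merge conflicts: yes → true
  NOT targets protected branch: no → true
  lines changed ≤ 25374: 21675 ≤ 25374 is true
  NOT lint checks passing: no → true
  files changed > 844: 237 > 844 is false
  approvals < 3: 1 < 3 is true
  CI tests passing: no → false
  NOT CODEOWNER approved: no → true
  coverage delta > 19.2%: 10.4 > 19.2 is false
  target branch = develop: develop == develop is true
  has `do-not-merge` label: no → false
  target branch ∈ {hotfix, release}: develop is not in the set → false
Combine:
[1.1] NOT false = true
[1.2] NOT true = false
[1] true AND false = false
[2.1] NOT true = false
[2.2] NOT true = false
[2] false AND false AND true = false
[3] false AND true = false
[4.3] NOT false = true
[4] false AND true AND true = false
[5.3] NOT false = true
[5] true AND false AND true = false
[6.1] NOT true = false
[6] false AND false = false
[root] false OR false OR false OR false OR false OR false = false
Overall: false → blocked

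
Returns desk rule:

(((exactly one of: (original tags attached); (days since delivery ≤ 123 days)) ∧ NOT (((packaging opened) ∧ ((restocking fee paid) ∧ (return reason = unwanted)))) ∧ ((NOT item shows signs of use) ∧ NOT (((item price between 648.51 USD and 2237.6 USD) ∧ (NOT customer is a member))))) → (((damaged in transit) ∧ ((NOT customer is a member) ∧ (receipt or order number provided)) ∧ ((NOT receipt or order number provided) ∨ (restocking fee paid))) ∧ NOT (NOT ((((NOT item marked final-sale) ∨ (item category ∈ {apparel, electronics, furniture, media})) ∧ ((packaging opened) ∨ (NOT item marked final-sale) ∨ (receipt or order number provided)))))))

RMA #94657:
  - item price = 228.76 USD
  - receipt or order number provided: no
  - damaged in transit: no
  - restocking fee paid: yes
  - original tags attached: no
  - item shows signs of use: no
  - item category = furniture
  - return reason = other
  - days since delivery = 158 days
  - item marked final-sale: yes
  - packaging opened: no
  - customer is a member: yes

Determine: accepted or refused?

Atomic conditions:
  original tags attached: no → false
  days since delivery ≤ 123 days: 158 ≤ 123 is false
  packaging opened: no → false
  restocking fee paid: yes → true
  return reason = unwanted: other == unwanted is false
  NOT item shows signs of use: no → true
  item price between 648.51 USD and 2237.6 USD: 228.76 in [648.51, 2237.6] is false
  NOT customer is a member: yes → false
  damaged in transit: no → false
  receipt or order number provided: no → false
  NOT receipt or order number provided: no → true
  NOT item marked final-sale: yes → false
  item category ∈ {apparel, electronics, furniture, media}: furniture is in the set → true
Combine:
[1.1] exactly-one(false, false) = false
[1.2.1.2] true AND false = false
[1.2.1] false AND false = false
[1.2] NOT false = true
[1.3.2.1] false AND false = false
[1.3.2] NOT false = true
[1.3] true AND true = true
[1] false AND true AND true = false
[2.1.2] false AND false = false
[2.1.3] true OR true = true
[2.1] false AND false AND true = false
[2.2.1.1.1] false OR true = true
[2.2.1.1.2] false OR false OR false = false
[2.2.1.1] true AND false = false
[2.2.1] NOT false = true
[2.2] NOT true = false
[2] false AND false = false
[root] false → false (antecedent false ⇒ implication holds) = true
Overall: true → accepted

Accepted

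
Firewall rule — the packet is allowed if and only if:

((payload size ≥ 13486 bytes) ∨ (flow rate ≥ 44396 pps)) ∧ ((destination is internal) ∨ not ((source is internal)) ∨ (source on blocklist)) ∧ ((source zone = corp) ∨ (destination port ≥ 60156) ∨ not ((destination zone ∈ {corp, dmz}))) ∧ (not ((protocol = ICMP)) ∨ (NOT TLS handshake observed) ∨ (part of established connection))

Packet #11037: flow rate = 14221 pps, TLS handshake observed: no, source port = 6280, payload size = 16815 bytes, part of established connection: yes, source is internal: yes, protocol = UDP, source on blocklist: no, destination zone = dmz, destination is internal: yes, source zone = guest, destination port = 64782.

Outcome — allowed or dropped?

Allowed

Atomic conditions:
  payload size ≥ 13486 bytes: 16815 ≥ 13486 is true
  flow rate ≥ 44396 pps: 14221 ≥ 44396 is false
  destination is internal: yes → true
  source is internal: yes → true
  source on blocklist: no → false
  source zone = corp: guest == corp is false
  destination port ≥ 60156: 64782 ≥ 60156 is true
  destination zone ∈ {corp, dmz}: dmz is in the set → true
  protocol = ICMP: UDP == ICMP is false
  NOT TLS handshake observed: no → true
  part of established connection: yes → true
Combine:
[1] true OR false = true
[2.2] NOT true = false
[2] true OR false OR false = true
[3.3] NOT true = false
[3] false OR true OR false = true
[4.1] NOT false = true
[4] true OR true OR true = true
[root] true AND true AND true AND true = true
Overall: true → allowed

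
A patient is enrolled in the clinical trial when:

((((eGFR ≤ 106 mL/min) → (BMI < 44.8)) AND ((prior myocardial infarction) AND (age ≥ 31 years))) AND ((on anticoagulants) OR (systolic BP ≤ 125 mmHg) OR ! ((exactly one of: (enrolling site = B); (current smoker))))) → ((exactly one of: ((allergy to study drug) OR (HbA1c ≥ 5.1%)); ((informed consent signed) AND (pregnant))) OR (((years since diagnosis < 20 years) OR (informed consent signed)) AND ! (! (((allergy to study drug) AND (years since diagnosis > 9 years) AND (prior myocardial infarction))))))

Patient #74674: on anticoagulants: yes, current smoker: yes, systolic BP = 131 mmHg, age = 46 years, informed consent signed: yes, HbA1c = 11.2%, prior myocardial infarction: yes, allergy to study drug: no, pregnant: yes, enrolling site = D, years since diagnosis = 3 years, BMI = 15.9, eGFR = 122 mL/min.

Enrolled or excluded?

Excluded

Atomic conditions:
  eGFR ≤ 106 mL/min: 122 ≤ 106 is false
  BMI < 44.8: 15.9 < 44.8 is true
  prior myocardial infarction: yes → true
  age ≥ 31 years: 46 ≥ 31 is true
  on anticoagulants: yes → true
  systolic BP ≤ 125 mmHg: 131 ≤ 125 is false
  enrolling site = B: D == B is false
  current smoker: yes → true
  allergy to study drug: no → false
  HbA1c ≥ 5.1%: 11.2 ≥ 5.1 is true
  informed consent signed: yes → true
  pregnant: yes → true
  years since diagnosis < 20 years: 3 < 20 is true
  years since diagnosis > 9 years: 3 > 9 is false
Combine:
[1.1.1] false → true (antecedent false ⇒ implication holds) = true
[1.1.2] true AND true = true
[1.1] true AND true = true
[1.2.3.1] exactly-one(false, true) = true
[1.2.3] NOT true = false
[1.2] true OR false OR false = true
[1] true AND true = true
[2.1.1] false OR true = true
[2.1.2] true AND true = true
[2.1] exactly-one(true, true) = false
[2.2.1] true OR true = true
[2.2.2.1.1] false AND false AND true = false
[2.2.2.1] NOT false = true
[2.2.2] NOT true = false
[2.2] true AND false = false
[2] false OR false = false
[root] true → false = false
Overall: false → excluded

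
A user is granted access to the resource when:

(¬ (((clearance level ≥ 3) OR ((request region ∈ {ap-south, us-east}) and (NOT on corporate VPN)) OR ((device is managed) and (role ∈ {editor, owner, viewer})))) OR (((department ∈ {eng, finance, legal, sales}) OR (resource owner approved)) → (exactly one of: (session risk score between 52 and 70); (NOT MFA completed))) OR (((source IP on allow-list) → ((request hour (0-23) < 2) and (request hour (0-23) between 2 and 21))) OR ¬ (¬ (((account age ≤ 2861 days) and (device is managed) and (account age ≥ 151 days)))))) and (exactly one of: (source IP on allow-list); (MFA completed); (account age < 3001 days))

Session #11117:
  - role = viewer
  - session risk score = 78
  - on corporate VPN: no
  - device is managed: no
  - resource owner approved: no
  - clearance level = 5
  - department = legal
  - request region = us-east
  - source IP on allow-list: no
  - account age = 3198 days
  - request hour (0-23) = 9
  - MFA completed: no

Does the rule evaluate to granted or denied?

Atomic conditions:
  clearance level ≥ 3: 5 ≥ 3 is true
  request region ∈ {ap-south, us-east}: us-east is in the set → true
  NOT on corporate VPN: no → true
  device is managed: no → false
  role ∈ {editor, owner, viewer}: viewer is in the set → true
  department ∈ {eng, finance, legal, sales}: legal is in the set → true
  resource owner approved: no → false
  session risk score between 52 and 70: 78 in [52, 70] is false
  NOT MFA completed: no → true
  source IP on allow-list: no → false
  request hour (0-23) < 2: 9 < 2 is false
  request hour (0-23) between 2 and 21: 9 in [2, 21] is true
  account age ≤ 2861 days: 3198 ≤ 2861 is false
  account age ≥ 151 days: 3198 ≥ 151 is true
  MFA completed: no → false
  account age < 3001 days: 3198 < 3001 is false
Combine:
[1.1.1.2] true AND true = true
[1.1.1.3] false AND true = false
[1.1.1] true OR true OR false = true
[1.1] NOT true = false
[1.2.1] true OR false = true
[1.2.2] exactly-one(false, true) = true
[1.2] true → true = true
[1.3.1.2] false AND true = false
[1.3.1] false → false (antecedent false ⇒ implication holds) = true
[1.3.2.1.1] false AND false AND true = false
[1.3.2.1] NOT false = true
[1.3.2] NOT true = false
[1.3] true OR false = true
[1] false OR true OR true = true
[2] exactly-one(false, false, false) = false
[root] true AND false = false
Overall: false → denied

Denied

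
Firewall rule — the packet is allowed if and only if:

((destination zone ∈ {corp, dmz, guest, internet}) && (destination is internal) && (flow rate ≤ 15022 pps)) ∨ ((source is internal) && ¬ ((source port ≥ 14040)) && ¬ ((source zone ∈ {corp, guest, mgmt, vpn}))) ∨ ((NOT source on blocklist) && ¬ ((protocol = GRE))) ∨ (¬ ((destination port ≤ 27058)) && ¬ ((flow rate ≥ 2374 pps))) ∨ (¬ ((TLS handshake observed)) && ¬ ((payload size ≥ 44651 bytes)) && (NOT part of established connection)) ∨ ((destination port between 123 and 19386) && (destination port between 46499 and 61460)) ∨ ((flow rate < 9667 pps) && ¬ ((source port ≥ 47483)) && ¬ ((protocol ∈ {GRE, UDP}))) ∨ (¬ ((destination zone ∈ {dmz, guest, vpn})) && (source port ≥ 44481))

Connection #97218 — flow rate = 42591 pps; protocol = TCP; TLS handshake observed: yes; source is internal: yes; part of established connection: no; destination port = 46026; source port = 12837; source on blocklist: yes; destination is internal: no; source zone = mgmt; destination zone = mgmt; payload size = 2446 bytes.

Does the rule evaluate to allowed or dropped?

Atomic conditions:
  destination zone ∈ {corp, dmz, guest, internet}: mgmt is not in the set → false
  destination is internal: no → false
  flow rate ≤ 15022 pps: 42591 ≤ 15022 is false
  source is internal: yes → true
  source port ≥ 14040: 12837 ≥ 14040 is false
  source zone ∈ {corp, guest, mgmt, vpn}: mgmt is in the set → true
  NOT source on blocklist: yes → false
  protocol = GRE: TCP == GRE is false
  destination port ≤ 27058: 46026 ≤ 27058 is false
  flow rate ≥ 2374 pps: 42591 ≥ 2374 is true
  TLS handshake observed: yes → true
  payload size ≥ 44651 bytes: 2446 ≥ 44651 is false
  NOT part of established connection: no → true
  destination port between 123 and 19386: 46026 in [123, 19386] is false
  destination port between 46499 and 61460: 46026 in [46499, 61460] is false
  flow rate < 9667 pps: 42591 < 9667 is false
  source port ≥ 47483: 12837 ≥ 47483 is false
  protocol ∈ {GRE, UDP}: TCP is not in the set → false
  destination zone ∈ {dmz, guest, vpn}: mgmt is not in the set → false
  source port ≥ 44481: 12837 ≥ 44481 is false
Combine:
[1] false AND false AND false = false
[2.2] NOT false = true
[2.3] NOT true = false
[2] true AND true AND false = false
[3.2] NOT false = true
[3] false AND true = false
[4.1] NOT false = true
[4.2] NOT true = false
[4] true AND false = false
[5.1] NOT true = false
[5.2] NOT false = true
[5] false AND true AND true = false
[6] false AND false = false
[7.2] NOT false = true
[7.3] NOT false = true
[7] false AND true AND true = false
[8.1] NOT false = true
[8] true AND false = false
[root] false OR false OR false OR false OR false OR false OR false OR false = false
Overall: false → dropped

Dropped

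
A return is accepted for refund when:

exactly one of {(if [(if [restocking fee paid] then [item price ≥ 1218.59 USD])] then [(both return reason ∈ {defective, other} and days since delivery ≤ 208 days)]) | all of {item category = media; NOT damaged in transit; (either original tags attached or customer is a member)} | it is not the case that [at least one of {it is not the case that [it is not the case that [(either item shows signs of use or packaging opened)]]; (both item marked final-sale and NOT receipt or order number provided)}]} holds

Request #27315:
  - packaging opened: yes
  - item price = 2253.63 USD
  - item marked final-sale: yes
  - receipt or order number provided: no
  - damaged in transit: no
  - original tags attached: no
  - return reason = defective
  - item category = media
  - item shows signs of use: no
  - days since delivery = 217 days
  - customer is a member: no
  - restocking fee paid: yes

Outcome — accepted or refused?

Atomic conditions:
  restocking fee paid: yes → true
  item price ≥ 1218.59 USD: 2253.63 ≥ 1218.59 is true
  return reason ∈ {defective, other}: defective is in the set → true
  days since delivery ≤ 208 days: 217 ≤ 208 is false
  item category = media: media == media is true
  NOT damaged in transit: no → true
  original tags attached: no → false
  customer is a member: no → false
  item shows signs of use: no → false
  packaging opened: yes → true
  item marked final-sale: yes → true
  NOT receipt or order number provided: no → true
Combine:
[1.1] true → true = true
[1.2] true AND false = false
[1] true → false = false
[2.3] false OR false = false
[2] true AND true AND false = false
[3.1.1.1.1] false OR true = true
[3.1.1.1] NOT true = false
[3.1.1] NOT false = true
[3.1.2] true AND true = true
[3.1] true OR true = true
[3] NOT true = false
[root] exactly-one(false, false, false) = false
Overall: false → refused

Refused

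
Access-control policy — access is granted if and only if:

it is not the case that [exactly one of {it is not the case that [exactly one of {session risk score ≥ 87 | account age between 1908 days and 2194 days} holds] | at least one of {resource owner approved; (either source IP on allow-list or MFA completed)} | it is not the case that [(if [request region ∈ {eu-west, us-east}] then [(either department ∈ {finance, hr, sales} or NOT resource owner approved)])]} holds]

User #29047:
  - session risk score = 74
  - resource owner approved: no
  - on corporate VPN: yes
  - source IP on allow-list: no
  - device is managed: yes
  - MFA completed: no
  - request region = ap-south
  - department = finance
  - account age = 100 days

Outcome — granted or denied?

Denied

Atomic conditions:
  session risk score ≥ 87: 74 ≥ 87 is false
  account age between 1908 days and 2194 days: 100 in [1908, 2194] is false
  resource owner approved: no → false
  source IP on allow-list: no → false
  MFA completed: no → false
  request region ∈ {eu-west, us-east}: ap-south is not in the set → false
  department ∈ {finance, hr, sales}: finance is in the set → true
  NOT resource owner approved: no → true
Combine:
[1.1.1] exactly-one(false, false) = false
[1.1] NOT false = true
[1.2.2] false OR false = false
[1.2] false OR false = false
[1.3.1.2] true OR true = true
[1.3.1] false → true (antecedent false ⇒ implication holds) = true
[1.3] NOT true = false
[1] exactly-one(true, false, false) = true
[root] NOT true = false
Overall: false → denied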